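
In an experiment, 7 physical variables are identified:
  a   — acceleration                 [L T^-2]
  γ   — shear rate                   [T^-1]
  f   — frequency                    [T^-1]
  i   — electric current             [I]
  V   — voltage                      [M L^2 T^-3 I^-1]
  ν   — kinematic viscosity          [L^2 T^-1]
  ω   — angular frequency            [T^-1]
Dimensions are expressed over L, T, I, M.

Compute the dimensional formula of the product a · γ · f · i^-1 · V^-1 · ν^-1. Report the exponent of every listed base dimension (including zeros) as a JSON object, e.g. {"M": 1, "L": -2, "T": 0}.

{"L": -3, "T": 0, "I": 0, "M": -1}

Write exponents as rows L,T,I,M / cols a,γ,f,i,V,ν,ω:
  L: [ 1  0  0  0  2  2  0]
  T: [-2 -1 -1  0 -3 -1 -1]
  I: [ 0  0  0  1 -1  0  0]
  M: [ 0  0  0  0  1  0  0]
  [L]: (1)·1+(1)·0+(1)·0+(-1)·0+(-1)·2+(-1)·2 = -3
  [T]: (1)·-2+(1)·-1+(1)·-1+(-1)·0+(-1)·-3+(-1)·-1 = 0
  [I]: (1)·0+(1)·0+(1)·0+(-1)·1+(-1)·-1+(-1)·0 = 0
  [M]: (1)·0+(1)·0+(1)·0+(-1)·0+(-1)·1+(-1)·0 = -1
⇒ L^-3 M^-1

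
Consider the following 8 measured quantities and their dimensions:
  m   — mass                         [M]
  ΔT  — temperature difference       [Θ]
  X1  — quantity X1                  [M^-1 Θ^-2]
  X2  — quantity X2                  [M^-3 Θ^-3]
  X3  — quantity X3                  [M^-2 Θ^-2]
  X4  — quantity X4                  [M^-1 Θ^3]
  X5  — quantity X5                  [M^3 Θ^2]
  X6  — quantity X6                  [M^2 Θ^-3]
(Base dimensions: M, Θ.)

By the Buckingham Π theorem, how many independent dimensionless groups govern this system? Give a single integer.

6

Write exponents as rows M,Θ / cols m,ΔT,X1,X2,X3,X4,X5,X6:
  M: [ 1  0 -1 -3 -2 -1  3  2]
  Θ: [ 0  1 -2 -3 -2  3  2 -3]
Row reduction gives pivot columns m,ΔT; rank = 2
Π count = n − r = 8 − 2 = 6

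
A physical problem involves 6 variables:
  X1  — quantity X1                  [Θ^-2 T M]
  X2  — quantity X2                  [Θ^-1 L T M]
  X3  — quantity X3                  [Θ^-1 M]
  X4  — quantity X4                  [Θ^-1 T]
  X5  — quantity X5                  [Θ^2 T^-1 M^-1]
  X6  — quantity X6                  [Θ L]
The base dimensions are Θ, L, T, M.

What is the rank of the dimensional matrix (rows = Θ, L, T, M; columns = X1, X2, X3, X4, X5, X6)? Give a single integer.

Write exponents as rows Θ,L,T,M / cols X1,X2,X3,X4,X5,X6:
  Θ: [-2 -1 -1 -1  2  1]
  L: [ 0  1  0  0  0  1]
  T: [ 1  1  0  1 -1  0]
  M: [ 1  1  1  0 -1  0]
Echelon form has 3 nonzero rows (pivots: X1,X2,X3)

3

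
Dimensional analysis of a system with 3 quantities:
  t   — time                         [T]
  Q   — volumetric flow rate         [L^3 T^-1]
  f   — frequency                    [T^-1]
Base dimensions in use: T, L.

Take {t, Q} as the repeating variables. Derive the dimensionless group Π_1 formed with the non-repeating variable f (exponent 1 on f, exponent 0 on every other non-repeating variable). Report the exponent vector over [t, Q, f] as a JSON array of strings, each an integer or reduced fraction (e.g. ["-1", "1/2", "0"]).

["1", "0", "1"]

Exponent matrix [T,L] × [t,Q,f]:
  T: [ 1 -1 -1]
  L: [ 0  3  0]
RREF → pivots at {t,Q} ⇒ r = 2
Repeat: t,Q; free: f
RREF:
  r0: [   1    0   -1]
  r1: [   0    1    0]
Fix exponent of f at 1; solve each RREF row for its pivot's exponent:
  r0: exp(t) + (-1)·1 = 0 ⇒ exp(t) = 1
  r1: exp(Q) + (0)·1 = 0 ⇒ exp(Q) = 0
Π_1 = t · f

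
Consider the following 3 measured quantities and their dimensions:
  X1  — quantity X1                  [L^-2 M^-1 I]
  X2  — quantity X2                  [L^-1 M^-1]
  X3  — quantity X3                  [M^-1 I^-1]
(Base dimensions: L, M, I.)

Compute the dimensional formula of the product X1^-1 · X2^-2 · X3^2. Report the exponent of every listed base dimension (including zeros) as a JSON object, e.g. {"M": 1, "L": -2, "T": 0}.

Write exponents as rows L,M,I / cols X1,X2,X3:
  L: [-2 -1  0]
  M: [-1 -1 -1]
  I: [ 1  0 -1]
  [L]: (-1)·-2+(-2)·-1+(2)·0 = 4
  [M]: (-1)·-1+(-2)·-1+(2)·-1 = 1
  [I]: (-1)·1+(-2)·0+(2)·-1 = -3
⇒ L^4 M I^-3

{"L": 4, "M": 1, "I": -3}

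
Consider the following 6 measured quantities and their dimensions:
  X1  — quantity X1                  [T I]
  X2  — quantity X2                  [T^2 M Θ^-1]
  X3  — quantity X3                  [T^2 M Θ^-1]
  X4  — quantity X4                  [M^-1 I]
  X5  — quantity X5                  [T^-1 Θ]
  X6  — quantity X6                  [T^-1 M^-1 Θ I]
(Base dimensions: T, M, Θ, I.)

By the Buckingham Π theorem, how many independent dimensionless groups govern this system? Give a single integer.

3

Dimensional matrix (T×M×Θ×I by X1×X2×X3×X4×X5×X6):
  T: [ 1  2  2  0 -1 -1]
  M: [ 0  1  1 -1  0 -1]
  Θ: [ 0 -1 -1  0  1  1]
  I: [ 1  0  0  1  0  1]
Row reduction gives pivot columns X1,X2,X4; rank = 3
n=6, r=3 ⇒ 3 dimensionless groups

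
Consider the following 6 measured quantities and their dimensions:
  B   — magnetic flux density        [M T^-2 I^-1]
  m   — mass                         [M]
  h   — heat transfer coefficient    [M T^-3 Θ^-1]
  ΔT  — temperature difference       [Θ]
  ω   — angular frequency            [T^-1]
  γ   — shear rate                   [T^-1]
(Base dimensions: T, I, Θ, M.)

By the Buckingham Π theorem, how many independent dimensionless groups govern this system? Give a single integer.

2

Dimensional matrix (T×I×Θ×M by B×m×h×ΔT×ω×γ):
  T: [-2  0 -3  0 -1 -1]
  I: [-1  0  0  0  0  0]
  Θ: [ 0  0 -1  1  0  0]
  M: [ 1  1  1  0  0  0]
RREF → pivots at {B,m,h,ΔT} ⇒ r = 4
Π count = n − r = 6 − 4 = 2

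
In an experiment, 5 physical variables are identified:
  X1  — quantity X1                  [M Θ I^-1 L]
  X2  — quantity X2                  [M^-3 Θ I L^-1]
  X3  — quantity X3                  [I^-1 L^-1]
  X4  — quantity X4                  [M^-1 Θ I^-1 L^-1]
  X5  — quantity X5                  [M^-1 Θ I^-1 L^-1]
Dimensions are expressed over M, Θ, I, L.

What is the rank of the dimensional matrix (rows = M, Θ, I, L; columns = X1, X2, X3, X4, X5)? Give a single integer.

3

Exponent matrix [M,Θ,I,L] × [X1,X2,X3,X4,X5]:
  M: [ 1 -3  0 -1 -1]
  Θ: [ 1  1  0  1  1]
  I: [-1  1 -1 -1 -1]
  L: [ 1 -1 -1 -1 -1]
Echelon form has 3 nonzero rows (pivots: X1,X2,X3)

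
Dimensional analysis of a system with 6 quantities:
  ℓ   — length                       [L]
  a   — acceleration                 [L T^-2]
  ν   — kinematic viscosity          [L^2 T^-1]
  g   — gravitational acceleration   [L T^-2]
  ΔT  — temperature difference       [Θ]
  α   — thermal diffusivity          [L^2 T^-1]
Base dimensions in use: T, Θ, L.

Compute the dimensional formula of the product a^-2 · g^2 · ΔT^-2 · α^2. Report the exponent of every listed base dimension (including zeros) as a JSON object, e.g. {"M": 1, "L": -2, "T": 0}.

{"T": -2, "Θ": -2, "L": 4}

Write exponents as rows T,Θ,L / cols ℓ,a,ν,g,ΔT,α:
  T: [ 0 -2 -1 -2  0 -1]
  Θ: [ 0  0  0  0  1  0]
  L: [ 1  1  2  1  0  2]
  [T]: (-2)·-2+(2)·-2+(-2)·0+(2)·-1 = -2
  [Θ]: (-2)·0+(2)·0+(-2)·1+(2)·0 = -2
  [L]: (-2)·1+(2)·1+(-2)·0+(2)·2 = 4
⇒ T^-2 Θ^-2 L^4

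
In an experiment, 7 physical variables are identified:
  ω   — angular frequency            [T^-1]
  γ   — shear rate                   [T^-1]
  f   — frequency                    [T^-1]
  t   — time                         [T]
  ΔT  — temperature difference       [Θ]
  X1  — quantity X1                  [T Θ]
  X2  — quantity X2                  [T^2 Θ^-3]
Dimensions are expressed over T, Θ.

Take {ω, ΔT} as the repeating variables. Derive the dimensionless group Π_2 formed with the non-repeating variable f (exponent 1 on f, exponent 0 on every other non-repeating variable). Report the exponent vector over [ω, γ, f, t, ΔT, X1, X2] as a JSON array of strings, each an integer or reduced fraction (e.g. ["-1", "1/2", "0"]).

["-1", "0", "1", "0", "0", "0", "0"]

Dimensional matrix (T×Θ by ω×γ×f×t×ΔT×X1×X2):
  T: [-1 -1 -1  1  0  1  2]
  Θ: [ 0  0  0  0  1  1 -3]
Row reduction gives pivot columns ω,ΔT; rank = 2
Pivot set = {ω,ΔT}, free = {γ,f,t,X1,X2}
RREF:
  r0: [   1    1    1   -1    0   -1   -2]
  r1: [   0    0    0    0    1    1   -3]
Fix exponent of f at 1, γ at 0, t at 0, X1 at 0, X2 at 0; solve each RREF row for its pivot's exponent:
  r0: exp(ω) + (1)·1 = 0 ⇒ exp(ω) = -1
  r1: exp(ΔT) + (0)·1 = 0 ⇒ exp(ΔT) = 0
Π_2 = ω^-1 · f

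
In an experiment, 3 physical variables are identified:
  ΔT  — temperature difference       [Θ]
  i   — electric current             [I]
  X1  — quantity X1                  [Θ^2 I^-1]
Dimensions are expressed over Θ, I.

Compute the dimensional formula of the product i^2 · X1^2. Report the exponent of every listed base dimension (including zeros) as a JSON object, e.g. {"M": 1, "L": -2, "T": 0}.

{"Θ": 4, "I": 0}

Exponent matrix [Θ,I] × [ΔT,i,X1]:
  Θ: [ 1  0  2]
  I: [ 0  1 -1]
  [Θ]: (2)·0+(2)·2 = 4
  [I]: (2)·1+(2)·-1 = 0
⇒ Θ^4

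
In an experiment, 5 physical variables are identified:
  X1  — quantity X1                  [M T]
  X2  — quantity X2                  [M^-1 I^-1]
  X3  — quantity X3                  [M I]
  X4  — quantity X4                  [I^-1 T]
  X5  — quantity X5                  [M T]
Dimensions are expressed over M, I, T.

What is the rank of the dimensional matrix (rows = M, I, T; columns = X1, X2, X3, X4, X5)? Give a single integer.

2

Write exponents as rows M,I,T / cols X1,X2,X3,X4,X5:
  M: [ 1 -1  1  0  1]
  I: [ 0 -1  1 -1  0]
  T: [ 1  0  0  1  1]
Row reduction gives pivot columns X1,X2; rank = 2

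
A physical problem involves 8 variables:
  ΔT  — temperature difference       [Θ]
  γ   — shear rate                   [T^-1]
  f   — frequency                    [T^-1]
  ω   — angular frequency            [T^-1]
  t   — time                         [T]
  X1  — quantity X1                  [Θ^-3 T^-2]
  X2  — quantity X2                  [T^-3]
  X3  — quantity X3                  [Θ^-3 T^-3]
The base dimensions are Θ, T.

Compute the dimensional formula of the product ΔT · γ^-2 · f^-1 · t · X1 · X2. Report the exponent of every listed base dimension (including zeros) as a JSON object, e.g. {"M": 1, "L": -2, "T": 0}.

Exponent matrix [Θ,T] × [ΔT,γ,f,ω,t,X1,X2,X3]:
  Θ: [ 1  0  0  0  0 -3  0 -3]
  T: [ 0 -1 -1 -1  1 -2 -3 -3]
  [Θ]: (1)·1+(-2)·0+(-1)·0+(1)·0+(1)·-3+(1)·0 = -2
  [T]: (1)·0+(-2)·-1+(-1)·-1+(1)·1+(1)·-2+(1)·-3 = -1
⇒ Θ^-2 T^-1

{"Θ": -2, "T": -1}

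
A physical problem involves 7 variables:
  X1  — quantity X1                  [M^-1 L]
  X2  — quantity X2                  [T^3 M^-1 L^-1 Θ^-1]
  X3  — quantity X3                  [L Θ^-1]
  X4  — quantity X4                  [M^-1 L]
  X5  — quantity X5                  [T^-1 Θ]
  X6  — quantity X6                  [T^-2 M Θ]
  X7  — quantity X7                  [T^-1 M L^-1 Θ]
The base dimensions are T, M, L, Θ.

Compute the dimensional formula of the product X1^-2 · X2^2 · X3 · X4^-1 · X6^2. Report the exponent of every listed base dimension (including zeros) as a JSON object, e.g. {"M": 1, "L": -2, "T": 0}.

{"T": 2, "M": 3, "L": -4, "Θ": -1}

Exponent matrix [T,M,L,Θ] × [X1,X2,X3,X4,X5,X6,X7]:
  T: [ 0  3  0  0 -1 -2 -1]
  M: [-1 -1  0 -1  0  1  1]
  L: [ 1 -1  1  1  0  0 -1]
  Θ: [ 0 -1 -1  0  1  1  1]
  [T]: (-2)·0+(2)·3+(1)·0+(-1)·0+(2)·-2 = 2
  [M]: (-2)·-1+(2)·-1+(1)·0+(-1)·-1+(2)·1 = 3
  [L]: (-2)·1+(2)·-1+(1)·1+(-1)·1+(2)·0 = -4
  [Θ]: (-2)·0+(2)·-1+(1)·-1+(-1)·0+(2)·1 = -1
⇒ T^2 M^3 L^-4 Θ^-1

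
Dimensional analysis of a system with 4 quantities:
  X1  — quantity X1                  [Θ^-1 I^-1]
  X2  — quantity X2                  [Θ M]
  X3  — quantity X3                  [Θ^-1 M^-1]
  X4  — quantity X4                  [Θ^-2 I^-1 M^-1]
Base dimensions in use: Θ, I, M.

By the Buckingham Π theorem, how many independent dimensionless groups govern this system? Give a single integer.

Write exponents as rows Θ,I,M / cols X1,X2,X3,X4:
  Θ: [-1  1 -1 -2]
  I: [-1  0  0 -1]
  M: [ 0  1 -1 -1]
RREF → pivots at {X1,X2} ⇒ r = 2
n=4, r=2 ⇒ 2 dimensionless groups

2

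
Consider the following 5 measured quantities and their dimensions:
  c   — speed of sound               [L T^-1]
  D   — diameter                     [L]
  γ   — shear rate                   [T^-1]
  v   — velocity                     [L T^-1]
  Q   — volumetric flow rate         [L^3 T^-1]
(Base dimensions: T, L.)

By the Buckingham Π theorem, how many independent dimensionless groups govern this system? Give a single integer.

Dimensional matrix (T×L by c×D×γ×v×Q):
  T: [-1  0 -1 -1 -1]
  L: [ 1  1  0  1  3]
Echelon form has 2 nonzero rows (pivots: c,D)
Π count = n − r = 5 − 2 = 3

3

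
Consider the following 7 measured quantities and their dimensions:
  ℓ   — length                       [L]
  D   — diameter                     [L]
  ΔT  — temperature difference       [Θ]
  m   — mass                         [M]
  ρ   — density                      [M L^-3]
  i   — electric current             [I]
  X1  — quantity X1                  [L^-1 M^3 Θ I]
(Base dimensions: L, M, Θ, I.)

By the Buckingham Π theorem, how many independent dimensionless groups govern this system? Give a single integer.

3

Write exponents as rows L,M,Θ,I / cols ℓ,D,ΔT,m,ρ,i,X1:
  L: [ 1  1  0  0 -3  0 -1]
  M: [ 0  0  0  1  1  0  3]
  Θ: [ 0  0  1  0  0  0  1]
  I: [ 0  0  0  0  0  1  1]
RREF → pivots at {ℓ,ΔT,m,i} ⇒ r = 4
Π count = n − r = 7 − 4 = 3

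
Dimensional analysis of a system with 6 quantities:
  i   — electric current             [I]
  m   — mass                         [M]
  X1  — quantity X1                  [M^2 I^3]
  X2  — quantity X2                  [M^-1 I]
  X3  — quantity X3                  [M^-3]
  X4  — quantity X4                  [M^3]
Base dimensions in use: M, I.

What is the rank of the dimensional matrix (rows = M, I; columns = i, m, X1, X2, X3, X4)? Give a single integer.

Write exponents as rows M,I / cols i,m,X1,X2,X3,X4:
  M: [ 0  1  2 -1 -3  3]
  I: [ 1  0  3  1  0  0]
RREF → pivots at {i,m} ⇒ r = 2

2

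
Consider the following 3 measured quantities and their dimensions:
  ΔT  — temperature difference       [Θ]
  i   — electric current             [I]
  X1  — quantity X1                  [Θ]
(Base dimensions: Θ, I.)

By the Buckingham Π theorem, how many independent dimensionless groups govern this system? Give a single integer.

Write exponents as rows Θ,I / cols ΔT,i,X1:
  Θ: [ 1  0  1]
  I: [ 0  1  0]
RREF → pivots at {ΔT,i} ⇒ r = 2
Π count = n − r = 3 − 2 = 1

1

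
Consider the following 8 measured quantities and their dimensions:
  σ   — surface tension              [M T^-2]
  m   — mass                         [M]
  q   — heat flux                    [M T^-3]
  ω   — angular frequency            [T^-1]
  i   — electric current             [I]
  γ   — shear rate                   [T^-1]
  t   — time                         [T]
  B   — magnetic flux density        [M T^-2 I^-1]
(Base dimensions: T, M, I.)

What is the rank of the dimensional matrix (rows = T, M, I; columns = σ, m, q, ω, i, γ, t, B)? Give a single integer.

3

Dimensional matrix (T×M×I by σ×m×q×ω×i×γ×t×B):
  T: [-2  0 -3 -1  0 -1  1 -2]
  M: [ 1  1  1  0  0  0  0  1]
  I: [ 0  0  0  0  1  0  0 -1]
Echelon form has 3 nonzero rows (pivots: σ,m,i)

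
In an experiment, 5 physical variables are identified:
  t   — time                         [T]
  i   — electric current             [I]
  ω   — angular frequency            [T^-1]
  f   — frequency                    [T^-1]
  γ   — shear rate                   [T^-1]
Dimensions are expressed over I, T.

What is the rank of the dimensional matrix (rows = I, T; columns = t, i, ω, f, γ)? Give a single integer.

Dimensional matrix (I×T by t×i×ω×f×γ):
  I: [ 0  1  0  0  0]
  T: [ 1  0 -1 -1 -1]
Echelon form has 2 nonzero rows (pivots: t,i)

2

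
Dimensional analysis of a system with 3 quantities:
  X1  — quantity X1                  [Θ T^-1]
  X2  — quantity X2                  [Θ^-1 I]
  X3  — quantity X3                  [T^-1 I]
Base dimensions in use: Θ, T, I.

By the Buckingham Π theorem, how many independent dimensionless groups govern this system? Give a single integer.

1

Dimensional matrix (Θ×T×I by X1×X2×X3):
  Θ: [ 1 -1  0]
  T: [-1  0 -1]
  I: [ 0  1  1]
Echelon form has 2 nonzero rows (pivots: X1,X2)
n=3, r=2 ⇒ 1 dimensionless group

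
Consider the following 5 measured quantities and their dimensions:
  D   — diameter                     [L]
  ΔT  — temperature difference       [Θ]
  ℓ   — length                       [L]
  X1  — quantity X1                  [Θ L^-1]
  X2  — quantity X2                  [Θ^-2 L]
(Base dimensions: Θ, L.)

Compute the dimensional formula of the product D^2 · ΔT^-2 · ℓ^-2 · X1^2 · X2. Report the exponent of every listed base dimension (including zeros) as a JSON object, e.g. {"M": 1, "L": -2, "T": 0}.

{"Θ": -2, "L": -1}

Exponent matrix [Θ,L] × [D,ΔT,ℓ,X1,X2]:
  Θ: [ 0  1  0  1 -2]
  L: [ 1  0  1 -1  1]
  [Θ]: (2)·0+(-2)·1+(-2)·0+(2)·1+(1)·-2 = -2
  [L]: (2)·1+(-2)·0+(-2)·1+(2)·-1+(1)·1 = -1
⇒ Θ^-2 L^-1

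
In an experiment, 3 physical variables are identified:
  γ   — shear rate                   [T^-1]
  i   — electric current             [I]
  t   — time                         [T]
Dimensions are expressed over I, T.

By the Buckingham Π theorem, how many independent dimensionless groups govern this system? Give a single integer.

Write exponents as rows I,T / cols γ,i,t:
  I: [ 0  1  0]
  T: [-1  0  1]
Echelon form has 2 nonzero rows (pivots: γ,i)
3 vars − rank 2 = 1 Π group

1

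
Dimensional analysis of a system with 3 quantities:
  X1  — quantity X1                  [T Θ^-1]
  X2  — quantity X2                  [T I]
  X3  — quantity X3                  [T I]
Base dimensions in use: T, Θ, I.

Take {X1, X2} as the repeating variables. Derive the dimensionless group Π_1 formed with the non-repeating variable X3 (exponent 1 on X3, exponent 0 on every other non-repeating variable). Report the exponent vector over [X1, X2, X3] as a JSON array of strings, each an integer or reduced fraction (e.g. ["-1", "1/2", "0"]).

Exponent matrix [T,Θ,I] × [X1,X2,X3]:
  T: [ 1  1  1]
  Θ: [-1  0  0]
  I: [ 0  1  1]
Row reduction gives pivot columns X1,X2; rank = 2
Pivot set = {X1,X2}, free = {X3}
RREF:
  r0: [   1    0    0]
  r1: [   0    1    1]
  r2: [   0    0    0]
Fix exponent of X3 at 1; solve each RREF row for its pivot's exponent:
  r0: exp(X1) + (0)·1 = 0 ⇒ exp(X1) = 0
  r1: exp(X2) + (1)·1 = 0 ⇒ exp(X2) = -1
Π_1 = X2^-1 · X3

["0", "-1", "1"]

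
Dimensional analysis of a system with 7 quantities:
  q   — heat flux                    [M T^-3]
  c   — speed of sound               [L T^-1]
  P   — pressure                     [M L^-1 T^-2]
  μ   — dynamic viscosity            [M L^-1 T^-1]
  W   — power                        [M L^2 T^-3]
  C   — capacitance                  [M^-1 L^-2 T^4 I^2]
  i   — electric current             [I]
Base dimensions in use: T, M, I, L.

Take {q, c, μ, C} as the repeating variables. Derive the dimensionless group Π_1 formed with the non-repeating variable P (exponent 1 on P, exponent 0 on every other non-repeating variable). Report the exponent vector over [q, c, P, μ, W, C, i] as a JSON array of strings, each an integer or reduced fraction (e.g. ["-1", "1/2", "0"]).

Write exponents as rows T,M,I,L / cols q,c,P,μ,W,C,i:
  T: [-3 -1 -2 -1 -3  4  0]
  M: [ 1  0  1  1  1 -1  0]
  I: [ 0  0  0  0  0  2  1]
  L: [ 0  1 -1 -1  2 -2  0]
Echelon form has 4 nonzero rows (pivots: q,c,μ,C)
Pivot set = {q,c,μ,C}, free = {P,W,i}
RREF:
  r0: [   1    0    1    0   -1    0    0]
  r1: [   0    1   -1    0    4    0  3/2]
  r2: [   0    0    0    1    2    0  1/2]
  r3: [   0    0    0    0    0    1  1/2]
Fix exponent of P at 1, W at 0, i at 0; solve each RREF row for its pivot's exponent:
  r0: exp(q) + (1)·1 = 0 ⇒ exp(q) = -1
  r1: exp(c) + (-1)·1 = 0 ⇒ exp(c) = 1
  r2: exp(μ) + (0)·1 = 0 ⇒ exp(μ) = 0
  r3: exp(C) + (0)·1 = 0 ⇒ exp(C) = 0
Π_1 = q^-1 · c · P

["-1", "1", "1", "0", "0", "0", "0"]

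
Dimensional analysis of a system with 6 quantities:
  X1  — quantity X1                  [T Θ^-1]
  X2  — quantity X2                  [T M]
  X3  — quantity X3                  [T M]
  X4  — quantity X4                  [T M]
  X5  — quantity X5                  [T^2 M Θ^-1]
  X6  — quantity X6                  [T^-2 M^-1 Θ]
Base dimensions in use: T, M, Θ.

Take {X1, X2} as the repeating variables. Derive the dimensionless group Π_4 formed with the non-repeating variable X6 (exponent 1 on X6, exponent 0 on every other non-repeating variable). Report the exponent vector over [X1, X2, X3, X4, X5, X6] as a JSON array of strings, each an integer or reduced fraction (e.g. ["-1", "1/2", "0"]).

Exponent matrix [T,M,Θ] × [X1,X2,X3,X4,X5,X6]:
  T: [ 1  1  1  1  2 -2]
  M: [ 0  1  1  1  1 -1]
  Θ: [-1  0  0  0 -1  1]
Echelon form has 2 nonzero rows (pivots: X1,X2)
Repeat: X1,X2; free: X3,X4,X5,X6
RREF:
  r0: [   1    0    0    0    1   -1]
  r1: [   0    1    1    1    1   -1]
  r2: [   0    0    0    0    0    0]
Fix exponent of X6 at 1, X3 at 0, X4 at 0, X5 at 0; solve each RREF row for its pivot's exponent:
  r0: exp(X1) + (-1)·1 = 0 ⇒ exp(X1) = 1
  r1: exp(X2) + (-1)·1 = 0 ⇒ exp(X2) = 1
Π_4 = X1 · X2 · X6

["1", "1", "0", "0", "0", "1"]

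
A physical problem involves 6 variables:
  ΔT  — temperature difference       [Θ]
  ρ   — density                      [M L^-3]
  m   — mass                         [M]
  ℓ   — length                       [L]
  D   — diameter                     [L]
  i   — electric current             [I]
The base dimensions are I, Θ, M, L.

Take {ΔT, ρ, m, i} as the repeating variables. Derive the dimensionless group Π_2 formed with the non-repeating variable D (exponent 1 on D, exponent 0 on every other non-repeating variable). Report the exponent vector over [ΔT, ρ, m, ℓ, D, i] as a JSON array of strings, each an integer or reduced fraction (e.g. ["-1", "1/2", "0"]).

["0", "1/3", "-1/3", "0", "1", "0"]

Write exponents as rows I,Θ,M,L / cols ΔT,ρ,m,ℓ,D,i:
  I: [ 0  0  0  0  0  1]
  Θ: [ 1  0  0  0  0  0]
  M: [ 0  1  1  0  0  0]
  L: [ 0 -3  0  1  1  0]
Row reduction gives pivot columns ΔT,ρ,m,i; rank = 4
Repeat: ΔT,ρ,m,i; free: ℓ,D
RREF:
  r0: [   1    0    0    0    0    0]
  r1: [   0    1    0 -1/3 -1/3    0]
  r2: [   0    0    1  1/3  1/3    0]
  r3: [   0    0    0    0    0    1]
Fix exponent of D at 1, ℓ at 0; solve each RREF row for its pivot's exponent:
  r0: exp(ΔT) + (0)·1 = 0 ⇒ exp(ΔT) = 0
  r1: exp(ρ) + (-1/3)·1 = 0 ⇒ exp(ρ) = 1/3
  r2: exp(m) + (1/3)·1 = 0 ⇒ exp(m) = -1/3
  r3: exp(i) + (0)·1 = 0 ⇒ exp(i) = 0
Π_2 = ρ^(1/3) · m^(-1/3) · D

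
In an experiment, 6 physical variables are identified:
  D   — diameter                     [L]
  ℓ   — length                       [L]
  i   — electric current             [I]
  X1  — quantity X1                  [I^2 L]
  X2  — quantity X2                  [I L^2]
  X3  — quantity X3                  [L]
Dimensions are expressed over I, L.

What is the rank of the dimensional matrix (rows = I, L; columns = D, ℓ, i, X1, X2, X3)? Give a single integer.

Exponent matrix [I,L] × [D,ℓ,i,X1,X2,X3]:
  I: [ 0  0  1  2  1  0]
  L: [ 1  1  0  1  2  1]
Row reduction gives pivot columns D,i; rank = 2

2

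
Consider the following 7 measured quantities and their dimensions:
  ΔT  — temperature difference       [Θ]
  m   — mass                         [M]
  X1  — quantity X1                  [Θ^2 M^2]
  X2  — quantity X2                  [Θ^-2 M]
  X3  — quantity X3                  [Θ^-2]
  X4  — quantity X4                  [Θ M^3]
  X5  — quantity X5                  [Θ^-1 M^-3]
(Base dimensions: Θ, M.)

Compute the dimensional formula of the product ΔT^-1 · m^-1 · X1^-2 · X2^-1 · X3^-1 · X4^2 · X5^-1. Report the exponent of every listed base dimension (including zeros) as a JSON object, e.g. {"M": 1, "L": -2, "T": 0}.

Exponent matrix [Θ,M] × [ΔT,m,X1,X2,X3,X4,X5]:
  Θ: [ 1  0  2 -2 -2  1 -1]
  M: [ 0  1  2  1  0  3 -3]
  [Θ]: (-1)·1+(-1)·0+(-2)·2+(-1)·-2+(-1)·-2+(2)·1+(-1)·-1 = 2
  [M]: (-1)·0+(-1)·1+(-2)·2+(-1)·1+(-1)·0+(2)·3+(-1)·-3 = 3
⇒ Θ^2 M^3

{"Θ": 2, "M": 3}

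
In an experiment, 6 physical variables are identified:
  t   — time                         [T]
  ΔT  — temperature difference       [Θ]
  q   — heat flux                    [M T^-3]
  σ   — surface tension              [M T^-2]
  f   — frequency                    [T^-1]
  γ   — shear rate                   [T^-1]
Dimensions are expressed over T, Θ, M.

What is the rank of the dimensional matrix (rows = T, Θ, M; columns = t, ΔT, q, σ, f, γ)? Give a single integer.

3

Write exponents as rows T,Θ,M / cols t,ΔT,q,σ,f,γ:
  T: [ 1  0 -3 -2 -1 -1]
  Θ: [ 0  1  0  0  0  0]
  M: [ 0  0  1  1  0  0]
Echelon form has 3 nonzero rows (pivots: t,ΔT,q)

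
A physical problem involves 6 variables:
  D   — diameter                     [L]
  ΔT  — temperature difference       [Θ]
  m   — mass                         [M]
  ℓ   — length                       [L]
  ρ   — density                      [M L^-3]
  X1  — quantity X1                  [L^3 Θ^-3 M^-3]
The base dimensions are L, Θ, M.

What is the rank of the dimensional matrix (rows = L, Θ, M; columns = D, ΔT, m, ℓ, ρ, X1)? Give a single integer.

Exponent matrix [L,Θ,M] × [D,ΔT,m,ℓ,ρ,X1]:
  L: [ 1  0  0  1 -3  3]
  Θ: [ 0  1  0  0  0 -3]
  M: [ 0  0  1  0  1 -3]
RREF → pivots at {D,ΔT,m} ⇒ r = 3

3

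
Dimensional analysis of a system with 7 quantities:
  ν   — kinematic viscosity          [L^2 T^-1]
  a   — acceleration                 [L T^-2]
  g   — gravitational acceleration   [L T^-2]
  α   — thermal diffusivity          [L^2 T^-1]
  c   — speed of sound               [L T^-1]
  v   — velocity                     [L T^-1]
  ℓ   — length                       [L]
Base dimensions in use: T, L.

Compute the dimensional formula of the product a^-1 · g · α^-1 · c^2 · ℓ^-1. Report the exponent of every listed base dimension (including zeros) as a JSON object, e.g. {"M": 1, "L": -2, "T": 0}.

Exponent matrix [T,L] × [ν,a,g,α,c,v,ℓ]:
  T: [-1 -2 -2 -1 -1 -1  0]
  L: [ 2  1  1  2  1  1  1]
  [T]: (-1)·-2+(1)·-2+(-1)·-1+(2)·-1+(-1)·0 = -1
  [L]: (-1)·1+(1)·1+(-1)·2+(2)·1+(-1)·1 = -1
⇒ T^-1 L^-1

{"T": -1, "L": -1}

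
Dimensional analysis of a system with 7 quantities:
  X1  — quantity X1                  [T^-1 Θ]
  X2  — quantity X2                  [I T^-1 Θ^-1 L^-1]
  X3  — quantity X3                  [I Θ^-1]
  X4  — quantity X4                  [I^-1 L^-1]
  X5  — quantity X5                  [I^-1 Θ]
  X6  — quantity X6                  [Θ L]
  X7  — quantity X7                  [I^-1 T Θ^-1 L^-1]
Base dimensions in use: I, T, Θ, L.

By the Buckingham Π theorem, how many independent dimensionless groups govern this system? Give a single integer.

Write exponents as rows I,T,Θ,L / cols X1,X2,X3,X4,X5,X6,X7:
  I: [ 0  1  1 -1 -1  0 -1]
  T: [-1 -1  0  0  0  0  1]
  Θ: [ 1 -1 -1  0  1  1 -1]
  L: [ 0 -1  0 -1  0  1 -1]
Row reduction gives pivot columns X1,X2,X3; rank = 3
7 vars − rank 3 = 4 Π groups

4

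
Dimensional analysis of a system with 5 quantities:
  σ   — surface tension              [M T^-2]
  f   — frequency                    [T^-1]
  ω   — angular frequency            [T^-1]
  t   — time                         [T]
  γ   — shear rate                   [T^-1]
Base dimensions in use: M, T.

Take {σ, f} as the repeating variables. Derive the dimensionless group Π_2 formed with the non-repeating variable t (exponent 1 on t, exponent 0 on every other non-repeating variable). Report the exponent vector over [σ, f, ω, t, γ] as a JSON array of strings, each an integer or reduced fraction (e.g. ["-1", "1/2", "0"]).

["0", "1", "0", "1", "0"]

Write exponents as rows M,T / cols σ,f,ω,t,γ:
  M: [ 1  0  0  0  0]
  T: [-2 -1 -1  1 -1]
Row reduction gives pivot columns σ,f; rank = 2
Pivot set = {σ,f}, free = {ω,t,γ}
RREF:
  r0: [   1    0    0    0    0]
  r1: [   0    1    1   -1    1]
Fix exponent of t at 1, ω at 0, γ at 0; solve each RREF row for its pivot's exponent:
  r0: exp(σ) + (0)·1 = 0 ⇒ exp(σ) = 0
  r1: exp(f) + (-1)·1 = 0 ⇒ exp(f) = 1
Π_2 = f · t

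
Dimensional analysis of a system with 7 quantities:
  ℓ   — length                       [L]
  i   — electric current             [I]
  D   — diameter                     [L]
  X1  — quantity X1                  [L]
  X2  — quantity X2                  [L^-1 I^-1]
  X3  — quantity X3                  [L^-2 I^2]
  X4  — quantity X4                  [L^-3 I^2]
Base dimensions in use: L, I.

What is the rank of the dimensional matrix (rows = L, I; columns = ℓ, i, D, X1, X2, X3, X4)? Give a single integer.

2

Write exponents as rows L,I / cols ℓ,i,D,X1,X2,X3,X4:
  L: [ 1  0  1  1 -1 -2 -3]
  I: [ 0  1  0  0 -1  2  2]
Row reduction gives pivot columns ℓ,i; rank = 2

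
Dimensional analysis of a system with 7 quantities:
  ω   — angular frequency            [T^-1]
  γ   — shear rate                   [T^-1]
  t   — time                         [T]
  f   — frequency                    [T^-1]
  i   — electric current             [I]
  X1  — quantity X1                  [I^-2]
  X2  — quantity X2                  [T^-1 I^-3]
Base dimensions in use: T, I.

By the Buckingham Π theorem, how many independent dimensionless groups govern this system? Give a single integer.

5

Write exponents as rows T,I / cols ω,γ,t,f,i,X1,X2:
  T: [-1 -1  1 -1  0  0 -1]
  I: [ 0  0  0  0  1 -2 -3]
Row reduction gives pivot columns ω,i; rank = 2
7 vars − rank 2 = 5 Π groups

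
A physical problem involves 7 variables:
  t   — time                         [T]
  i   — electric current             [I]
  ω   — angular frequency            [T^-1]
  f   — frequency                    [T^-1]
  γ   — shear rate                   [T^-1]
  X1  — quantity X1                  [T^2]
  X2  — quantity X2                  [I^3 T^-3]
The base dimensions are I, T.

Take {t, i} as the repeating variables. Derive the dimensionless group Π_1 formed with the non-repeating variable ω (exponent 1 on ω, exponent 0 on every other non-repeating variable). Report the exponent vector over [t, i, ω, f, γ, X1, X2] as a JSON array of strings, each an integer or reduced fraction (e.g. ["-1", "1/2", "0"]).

Write exponents as rows I,T / cols t,i,ω,f,γ,X1,X2:
  I: [ 0  1  0  0  0  0  3]
  T: [ 1  0 -1 -1 -1  2 -3]
Row reduction gives pivot columns t,i; rank = 2
Pivot set = {t,i}, free = {ω,f,γ,X1,X2}
RREF:
  r0: [   1    0   -1   -1   -1    2   -3]
  r1: [   0    1    0    0    0    0    3]
Fix exponent of ω at 1, f at 0, γ at 0, X1 at 0, X2 at 0; solve each RREF row for its pivot's exponent:
  r0: exp(t) + (-1)·1 = 0 ⇒ exp(t) = 1
  r1: exp(i) + (0)·1 = 0 ⇒ exp(i) = 0
Π_1 = t · ω

["1", "0", "1", "0", "0", "0", "0"]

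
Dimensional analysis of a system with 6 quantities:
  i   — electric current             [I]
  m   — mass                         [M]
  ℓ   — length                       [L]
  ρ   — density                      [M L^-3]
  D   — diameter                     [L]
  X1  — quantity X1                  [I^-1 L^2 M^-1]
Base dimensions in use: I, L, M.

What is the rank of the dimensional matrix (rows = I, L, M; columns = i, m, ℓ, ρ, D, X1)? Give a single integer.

3

Dimensional matrix (I×L×M by i×m×ℓ×ρ×D×X1):
  I: [ 1  0  0  0  0 -1]
  L: [ 0  0  1 -3  1  2]
  M: [ 0  1  0  1  0 -1]
Echelon form has 3 nonzero rows (pivots: i,m,ℓ)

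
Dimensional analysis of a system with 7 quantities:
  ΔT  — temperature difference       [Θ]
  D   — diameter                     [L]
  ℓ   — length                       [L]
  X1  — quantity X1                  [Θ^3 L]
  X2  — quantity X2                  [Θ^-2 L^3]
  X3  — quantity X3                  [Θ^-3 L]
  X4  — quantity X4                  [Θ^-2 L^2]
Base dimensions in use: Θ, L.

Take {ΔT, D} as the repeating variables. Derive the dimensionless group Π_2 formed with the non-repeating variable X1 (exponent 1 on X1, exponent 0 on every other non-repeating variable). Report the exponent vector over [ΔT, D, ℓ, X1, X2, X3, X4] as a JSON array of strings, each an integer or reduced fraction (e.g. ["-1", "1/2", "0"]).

["-3", "-1", "0", "1", "0", "0", "0"]

Exponent matrix [Θ,L] × [ΔT,D,ℓ,X1,X2,X3,X4]:
  Θ: [ 1  0  0  3 -2 -3 -2]
  L: [ 0  1  1  1  3  1  2]
Echelon form has 2 nonzero rows (pivots: ΔT,D)
Pivot set = {ΔT,D}, free = {ℓ,X1,X2,X3,X4}
RREF:
  r0: [   1    0    0    3   -2   -3   -2]
  r1: [   0    1    1    1    3    1    2]
Fix exponent of X1 at 1, ℓ at 0, X2 at 0, X3 at 0, X4 at 0; solve each RREF row for its pivot's exponent:
  r0: exp(ΔT) + (3)·1 = 0 ⇒ exp(ΔT) = -3
  r1: exp(D) + (1)·1 = 0 ⇒ exp(D) = -1
Π_2 = ΔT^-3 · D^-1 · X1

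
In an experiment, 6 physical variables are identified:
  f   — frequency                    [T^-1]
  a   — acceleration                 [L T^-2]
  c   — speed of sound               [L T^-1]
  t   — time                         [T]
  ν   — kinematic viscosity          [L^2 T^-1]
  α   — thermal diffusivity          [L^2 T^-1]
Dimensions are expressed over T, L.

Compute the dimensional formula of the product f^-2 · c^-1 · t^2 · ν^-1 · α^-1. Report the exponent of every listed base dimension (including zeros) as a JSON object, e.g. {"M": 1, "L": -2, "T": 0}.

{"T": 7, "L": -5}

Exponent matrix [T,L] × [f,a,c,t,ν,α]:
  T: [-1 -2 -1  1 -1 -1]
  L: [ 0  1  1  0  2  2]
  [T]: (-2)·-1+(-1)·-1+(2)·1+(-1)·-1+(-1)·-1 = 7
  [L]: (-2)·0+(-1)·1+(2)·0+(-1)·2+(-1)·2 = -5
⇒ T^7 L^-5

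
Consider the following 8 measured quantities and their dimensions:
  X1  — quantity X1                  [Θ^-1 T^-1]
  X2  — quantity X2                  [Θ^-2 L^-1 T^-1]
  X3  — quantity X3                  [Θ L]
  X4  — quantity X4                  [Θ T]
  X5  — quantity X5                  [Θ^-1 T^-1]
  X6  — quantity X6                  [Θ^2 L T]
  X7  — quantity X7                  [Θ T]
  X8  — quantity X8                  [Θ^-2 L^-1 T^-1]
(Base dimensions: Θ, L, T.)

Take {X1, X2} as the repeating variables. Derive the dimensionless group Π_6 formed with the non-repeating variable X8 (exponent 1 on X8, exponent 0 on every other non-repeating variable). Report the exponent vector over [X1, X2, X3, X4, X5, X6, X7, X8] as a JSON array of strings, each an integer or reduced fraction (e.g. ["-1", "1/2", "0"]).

["0", "-1", "0", "0", "0", "0", "0", "1"]

Dimensional matrix (Θ×L×T by X1×X2×X3×X4×X5×X6×X7×X8):
  Θ: [-1 -2  1  1 -1  2  1 -2]
  L: [ 0 -1  1  0  0  1  0 -1]
  T: [-1 -1  0  1 -1  1  1 -1]
Row reduction gives pivot columns X1,X2; rank = 2
Repeat: X1,X2; free: X3,X4,X5,X6,X7,X8
RREF:
  r0: [   1    0    1   -1    1    0   -1    0]
  r1: [   0    1   -1    0    0   -1    0    1]
  r2: [   0    0    0    0    0    0    0    0]
Fix exponent of X8 at 1, X3 at 0, X4 at 0, X5 at 0, X6 at 0, X7 at 0; solve each RREF row for its pivot's exponent:
  r0: exp(X1) + (0)·1 = 0 ⇒ exp(X1) = 0
  r1: exp(X2) + (1)·1 = 0 ⇒ exp(X2) = -1
Π_6 = X2^-1 · X8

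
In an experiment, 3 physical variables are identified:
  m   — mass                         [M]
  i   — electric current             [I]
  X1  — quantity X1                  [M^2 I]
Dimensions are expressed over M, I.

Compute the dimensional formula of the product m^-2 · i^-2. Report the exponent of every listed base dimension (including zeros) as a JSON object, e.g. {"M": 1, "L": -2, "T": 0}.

Write exponents as rows M,I / cols m,i,X1:
  M: [ 1  0  2]
  I: [ 0  1  1]
  [M]: (-2)·1+(-2)·0 = -2
  [I]: (-2)·0+(-2)·1 = -2
⇒ M^-2 I^-2

{"M": -2, "I": -2}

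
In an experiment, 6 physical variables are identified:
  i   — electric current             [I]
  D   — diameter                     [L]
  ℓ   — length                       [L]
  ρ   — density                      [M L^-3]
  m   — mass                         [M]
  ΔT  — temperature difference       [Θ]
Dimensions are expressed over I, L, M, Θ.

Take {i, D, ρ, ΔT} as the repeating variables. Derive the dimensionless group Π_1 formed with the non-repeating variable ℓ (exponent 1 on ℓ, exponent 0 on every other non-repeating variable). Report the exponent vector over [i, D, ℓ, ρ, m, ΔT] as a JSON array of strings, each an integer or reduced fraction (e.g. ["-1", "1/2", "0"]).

["0", "-1", "1", "0", "0", "0"]

Dimensional matrix (I×L×M×Θ by i×D×ℓ×ρ×m×ΔT):
  I: [ 1  0  0  0  0  0]
  L: [ 0  1  1 -3  0  0]
  M: [ 0  0  0  1  1  0]
  Θ: [ 0  0  0  0  0  1]
Echelon form has 4 nonzero rows (pivots: i,D,ρ,ΔT)
Pivot set = {i,D,ρ,ΔT}, free = {ℓ,m}
RREF:
  r0: [   1    0    0    0    0    0]
  r1: [   0    1    1    0    3    0]
  r2: [   0    0    0    1    1    0]
  r3: [   0    0    0    0    0    1]
Fix exponent of ℓ at 1, m at 0; solve each RREF row for its pivot's exponent:
  r0: exp(i) + (0)·1 = 0 ⇒ exp(i) = 0
  r1: exp(D) + (1)·1 = 0 ⇒ exp(D) = -1
  r2: exp(ρ) + (0)·1 = 0 ⇒ exp(ρ) = 0
  r3: exp(ΔT) + (0)·1 = 0 ⇒ exp(ΔT) = 0
Π_1 = D^-1 · ℓ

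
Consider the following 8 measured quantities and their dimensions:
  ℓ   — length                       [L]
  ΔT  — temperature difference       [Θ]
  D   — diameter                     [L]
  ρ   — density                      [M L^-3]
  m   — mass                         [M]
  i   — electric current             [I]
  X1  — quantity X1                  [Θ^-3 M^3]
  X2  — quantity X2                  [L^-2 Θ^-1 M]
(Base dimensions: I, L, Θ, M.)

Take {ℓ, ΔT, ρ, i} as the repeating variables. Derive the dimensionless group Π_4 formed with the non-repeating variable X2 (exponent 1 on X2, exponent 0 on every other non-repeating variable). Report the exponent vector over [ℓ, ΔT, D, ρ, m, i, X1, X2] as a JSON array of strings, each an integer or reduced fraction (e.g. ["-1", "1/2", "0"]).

["-1", "1", "0", "-1", "0", "0", "0", "1"]

Dimensional matrix (I×L×Θ×M by ℓ×ΔT×D×ρ×m×i×X1×X2):
  I: [ 0  0  0  0  0  1  0  0]
  L: [ 1  0  1 -3  0  0  0 -2]
  Θ: [ 0  1  0  0  0  0 -3 -1]
  M: [ 0  0  0  1  1  0  3  1]
RREF → pivots at {ℓ,ΔT,ρ,i} ⇒ r = 4
Repeat: ℓ,ΔT,ρ,i; free: D,m,X1,X2
RREF:
  r0: [   1    0    1    0    3    0    9    1]
  r1: [   0    1    0    0    0    0   -3   -1]
  r2: [   0    0    0    1    1    0    3    1]
  r3: [   0    0    0    0    0    1    0    0]
Fix exponent of X2 at 1, D at 0, m at 0, X1 at 0; solve each RREF row for its pivot's exponent:
  r0: exp(ℓ) + (1)·1 = 0 ⇒ exp(ℓ) = -1
  r1: exp(ΔT) + (-1)·1 = 0 ⇒ exp(ΔT) = 1
  r2: exp(ρ) + (1)·1 = 0 ⇒ exp(ρ) = -1
  r3: exp(i) + (0)·1 = 0 ⇒ exp(i) = 0
Π_4 = ℓ^-1 · ΔT · ρ^-1 · X2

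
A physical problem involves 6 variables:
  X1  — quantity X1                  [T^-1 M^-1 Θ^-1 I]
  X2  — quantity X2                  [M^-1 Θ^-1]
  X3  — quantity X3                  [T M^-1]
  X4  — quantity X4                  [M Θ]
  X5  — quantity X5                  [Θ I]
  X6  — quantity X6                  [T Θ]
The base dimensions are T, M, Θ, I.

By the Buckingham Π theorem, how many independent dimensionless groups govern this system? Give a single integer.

Exponent matrix [T,M,Θ,I] × [X1,X2,X3,X4,X5,X6]:
  T: [-1  0  1  0  0  1]
  M: [-1 -1 -1  1  0  0]
  Θ: [-1 -1  0  1  1  1]
  I: [ 1  0  0  0  1  0]
Row reduction gives pivot columns X1,X2,X3; rank = 3
Π count = n − r = 6 − 3 = 3

3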